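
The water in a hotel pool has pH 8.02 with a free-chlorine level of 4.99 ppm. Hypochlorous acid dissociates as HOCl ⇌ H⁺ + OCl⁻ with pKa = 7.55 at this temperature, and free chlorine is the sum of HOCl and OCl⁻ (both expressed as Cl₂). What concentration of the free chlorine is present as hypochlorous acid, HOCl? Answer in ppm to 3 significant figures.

1.26 ppm

[OCl⁻]/[HOCl] = 10^(pH − pKa) = 10^(8.02 − 7.55) = 10^0.47 = 2.951.
Fraction as HOCl = 1 / (1 + 2.951) = 0.2531.
HOCl = 0.2531 × 4.99 ppm = 1.263 ppm.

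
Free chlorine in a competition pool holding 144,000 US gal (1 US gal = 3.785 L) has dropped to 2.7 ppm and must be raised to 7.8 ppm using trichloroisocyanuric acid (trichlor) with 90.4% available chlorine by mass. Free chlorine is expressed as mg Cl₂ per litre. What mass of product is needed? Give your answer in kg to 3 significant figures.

Volume: 144,000 US gal × 3.785 L/gal = 545,040 L.
Chlorine deficit: 7.8 − 2.7 = 5.1 ppm = 5.1 mg/L as Cl₂.
Cl₂ equivalent needed: 5.1 mg/L × 545,040 L = 2,780,000 mg = 2780 g.
Product at 90.4% available chlorine: 2780 / 0.904 = 3075 g.

3.07 kg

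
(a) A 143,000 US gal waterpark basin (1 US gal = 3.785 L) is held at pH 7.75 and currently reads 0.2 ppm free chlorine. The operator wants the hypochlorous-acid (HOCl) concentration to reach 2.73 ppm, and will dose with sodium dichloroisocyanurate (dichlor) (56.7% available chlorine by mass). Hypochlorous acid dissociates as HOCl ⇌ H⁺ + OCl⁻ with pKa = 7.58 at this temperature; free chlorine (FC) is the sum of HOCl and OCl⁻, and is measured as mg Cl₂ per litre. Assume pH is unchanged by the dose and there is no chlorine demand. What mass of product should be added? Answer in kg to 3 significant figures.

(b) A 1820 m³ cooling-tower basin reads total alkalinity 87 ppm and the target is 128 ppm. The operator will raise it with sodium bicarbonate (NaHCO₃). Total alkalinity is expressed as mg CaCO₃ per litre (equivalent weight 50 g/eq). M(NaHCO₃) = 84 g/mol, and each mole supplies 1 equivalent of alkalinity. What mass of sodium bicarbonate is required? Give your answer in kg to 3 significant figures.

(a) Volume: 143,000 US gal × 3.785 L/gal = 541,255 L.
(a) [OCl⁻]/[HOCl] = 10^(pH − pKa) = 10^(7.75 − 7.58) = 1.479; fraction as HOCl = 1/(1 + 1.479) = 0.4034.
(a) Free chlorine required for 2.73 ppm HOCl: 2.73 / 0.4034 = 6.768 ppm.
(a) FC to add: 6.768 − 0.2 = 6.568 mg/L as Cl₂.
(a) Cl₂ equivalent: 6.568 mg/L × 541,255 L = 3555 g.
(a) Product at 56.7% available Cl: 3555 / 0.567 = 6270 g.

(b) Volume: 1820 m³ = 1,820,000 L.
(b) Alkalinity to add: (128 − 87) = 41 mg/L as CaCO₃ × 1,820,000 L = 74,620 g as CaCO₃.
(b) Equivalents: 74,620 g ÷ 50 g/eq = 1492 eq.
(b) NaHCO₃ supplies 1 eq per mole → 1492 mol.
(b) Mass: 1492 mol × 84 g/mol = 125,400 g.

(a) 6.27 kg; (b) 125 kg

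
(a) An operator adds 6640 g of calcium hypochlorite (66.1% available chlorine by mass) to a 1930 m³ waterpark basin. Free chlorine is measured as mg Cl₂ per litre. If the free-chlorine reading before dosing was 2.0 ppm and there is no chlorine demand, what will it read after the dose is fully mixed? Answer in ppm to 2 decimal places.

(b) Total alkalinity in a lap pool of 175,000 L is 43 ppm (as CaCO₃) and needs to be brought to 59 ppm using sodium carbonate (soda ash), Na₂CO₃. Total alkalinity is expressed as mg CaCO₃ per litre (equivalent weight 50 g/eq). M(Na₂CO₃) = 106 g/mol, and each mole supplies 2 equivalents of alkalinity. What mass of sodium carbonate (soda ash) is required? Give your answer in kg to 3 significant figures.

(a) Volume: 1930 m³ = 1,930,000 L.
(a) Available chlorine delivered: 6640 g × 0.661 = 4389 g as Cl₂.
(a) Concentration rise: 4389 g / 1,930,000 L = 2.274 mg/L = 2.27 ppm.
(a) Final FC: 2.0 + 2.27 = 4.27 ppm.

(b) Alkalinity to add: (59 − 43) = 16 mg/L as CaCO₃ × 175,000 L = 2800 g as CaCO₃.
(b) Equivalents: 2800 g ÷ 50 g/eq = 56 eq.
(b) Each mole of Na₂CO₃ supplies 2 eq, so 56 / 2 = 28 mol.
(b) Mass: 28 mol × 106 g/mol = 2968 g.

(a) 4.27 ppm; (b) 2.97 kg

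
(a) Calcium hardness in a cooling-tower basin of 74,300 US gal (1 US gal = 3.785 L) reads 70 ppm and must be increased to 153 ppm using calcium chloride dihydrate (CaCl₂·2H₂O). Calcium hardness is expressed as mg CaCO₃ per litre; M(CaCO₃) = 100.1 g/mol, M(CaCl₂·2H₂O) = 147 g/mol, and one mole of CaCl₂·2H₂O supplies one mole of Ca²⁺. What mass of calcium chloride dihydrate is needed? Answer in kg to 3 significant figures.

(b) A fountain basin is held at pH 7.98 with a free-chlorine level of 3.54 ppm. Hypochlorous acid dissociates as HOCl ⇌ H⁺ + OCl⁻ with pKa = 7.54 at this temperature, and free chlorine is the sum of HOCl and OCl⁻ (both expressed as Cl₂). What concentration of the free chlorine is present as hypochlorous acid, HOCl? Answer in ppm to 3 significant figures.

(a) 34.3 kg; (b) 0.943 ppm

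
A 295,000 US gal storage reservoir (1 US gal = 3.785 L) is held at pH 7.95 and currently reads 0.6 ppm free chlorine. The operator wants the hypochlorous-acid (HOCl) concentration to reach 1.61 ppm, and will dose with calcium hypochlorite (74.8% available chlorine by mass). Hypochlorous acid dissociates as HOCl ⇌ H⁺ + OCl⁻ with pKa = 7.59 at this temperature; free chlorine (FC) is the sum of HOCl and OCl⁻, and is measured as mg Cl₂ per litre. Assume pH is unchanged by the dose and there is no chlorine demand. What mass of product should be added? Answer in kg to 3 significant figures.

7.01 kg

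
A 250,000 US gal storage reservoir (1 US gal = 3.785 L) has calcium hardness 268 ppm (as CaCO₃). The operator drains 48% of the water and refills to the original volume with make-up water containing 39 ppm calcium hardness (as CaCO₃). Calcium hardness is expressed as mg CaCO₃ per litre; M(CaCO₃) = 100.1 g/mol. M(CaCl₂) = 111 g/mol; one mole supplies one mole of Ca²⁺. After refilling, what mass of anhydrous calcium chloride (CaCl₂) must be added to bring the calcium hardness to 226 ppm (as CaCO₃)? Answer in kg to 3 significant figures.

71.3 kg

Volume: 250,000 US gal × 3.785 L/gal = 946,250 L.
After draining 48% and refilling: 268 × 0.52 + 39 × 0.48 = 158.08 ppm.
Deficit to target: 226 − 158.08 = 67.92 mg/L.
As CaCO₃: 67.92 mg/L × 946,250 L = 64,270 g; ÷ 100.1 = 642.1 mol Ca²⁺.
Mass: 642.1 × 111 = 71,270 g.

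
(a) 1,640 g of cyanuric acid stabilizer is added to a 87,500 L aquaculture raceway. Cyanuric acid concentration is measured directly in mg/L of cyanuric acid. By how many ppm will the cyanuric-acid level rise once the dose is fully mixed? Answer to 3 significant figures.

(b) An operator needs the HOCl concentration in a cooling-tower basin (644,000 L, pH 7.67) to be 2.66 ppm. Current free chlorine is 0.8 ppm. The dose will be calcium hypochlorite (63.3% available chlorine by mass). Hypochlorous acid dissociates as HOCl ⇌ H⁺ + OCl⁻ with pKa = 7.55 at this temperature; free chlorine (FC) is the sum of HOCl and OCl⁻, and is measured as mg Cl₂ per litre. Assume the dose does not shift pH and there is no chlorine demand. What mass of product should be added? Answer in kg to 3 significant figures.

(a) Rise: 1,640 g / 87,500 L × 1000 = 18.74 mg/L.

(b) [OCl⁻]/[HOCl] = 10^(pH − pKa) = 10^(7.67 − 7.55) = 1.318; fraction as HOCl = 1/(1 + 1.318) = 0.4314.
(b) Free chlorine required for 2.66 ppm HOCl: 2.66 / 0.4314 = 6.167 ppm.
(b) FC to add: 6.167 − 0.8 = 5.367 mg/L as Cl₂.
(b) Cl₂ equivalent: 5.367 mg/L × 644,000 L = 3456 g.
(b) Product at 63.3% available Cl: 3456 / 0.633 = 5460 g.

(a) 18.7 ppm; (b) 5.46 kg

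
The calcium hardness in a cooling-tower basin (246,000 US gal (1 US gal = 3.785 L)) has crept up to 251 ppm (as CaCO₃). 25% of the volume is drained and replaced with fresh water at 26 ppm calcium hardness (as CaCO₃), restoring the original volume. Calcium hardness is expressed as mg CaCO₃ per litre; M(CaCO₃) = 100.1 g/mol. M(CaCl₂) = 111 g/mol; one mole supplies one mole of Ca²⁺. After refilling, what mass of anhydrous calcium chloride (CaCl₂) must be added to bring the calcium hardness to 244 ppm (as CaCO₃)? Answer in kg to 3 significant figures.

Volume: 246,000 US gal × 3.785 L/gal = 931,110 L.
After draining 25% and refilling: 251 × 0.75 + 26 × 0.25 = 194.75 ppm.
Deficit to target: 244 − 194.75 = 49.25 mg/L.
As CaCO₃: 49.25 mg/L × 931,110 L = 45,860 g; ÷ 100.1 = 458.1 mol Ca²⁺.
Mass: 458.1 × 111 = 50,850 g.

50.9 kg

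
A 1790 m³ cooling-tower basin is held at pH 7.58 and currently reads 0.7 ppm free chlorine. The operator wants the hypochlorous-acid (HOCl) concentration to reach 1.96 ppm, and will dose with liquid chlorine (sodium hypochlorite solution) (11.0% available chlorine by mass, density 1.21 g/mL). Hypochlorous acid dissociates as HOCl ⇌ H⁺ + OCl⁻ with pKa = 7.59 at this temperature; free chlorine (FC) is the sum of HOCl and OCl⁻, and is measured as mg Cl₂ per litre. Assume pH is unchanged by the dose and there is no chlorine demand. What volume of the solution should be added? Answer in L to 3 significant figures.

42.7 L

Volume: 1790 m³ = 1,790,000 L.
[OCl⁻]/[HOCl] = 10^(pH − pKa) = 10^(7.58 − 7.59) = 0.9772; fraction as HOCl = 1/(1 + 0.9772) = 0.5058.
Free chlorine required for 1.96 ppm HOCl: 1.96 / 0.5058 = 3.875 ppm.
FC to add: 3.875 − 0.7 = 3.175 mg/L as Cl₂.
Cl₂ equivalent: 3.175 mg/L × 1,790,000 L = 5684 g.
Product at 11.0% available Cl: 5684 / 0.11 = 51,670 g.
Volume: 51,670 g ÷ 1.21 g/mL = 42,700 mL.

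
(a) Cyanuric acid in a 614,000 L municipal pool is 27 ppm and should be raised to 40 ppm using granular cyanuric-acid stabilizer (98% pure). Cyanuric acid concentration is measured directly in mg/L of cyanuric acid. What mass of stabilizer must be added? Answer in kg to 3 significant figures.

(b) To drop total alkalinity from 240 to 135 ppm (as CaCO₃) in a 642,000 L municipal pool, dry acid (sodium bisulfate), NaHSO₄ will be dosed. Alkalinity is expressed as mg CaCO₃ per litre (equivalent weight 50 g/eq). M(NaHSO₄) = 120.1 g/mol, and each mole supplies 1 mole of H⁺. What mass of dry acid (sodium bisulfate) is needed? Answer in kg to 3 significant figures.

(a) 8.14 kg; (b) 162 kg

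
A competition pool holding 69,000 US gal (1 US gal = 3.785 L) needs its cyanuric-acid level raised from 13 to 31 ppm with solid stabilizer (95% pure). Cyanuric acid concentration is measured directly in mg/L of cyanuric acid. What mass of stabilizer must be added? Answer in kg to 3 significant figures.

Volume: 69,000 US gal × 3.785 L/gal = 261,165 L.
CYA to add: (31 − 13) = 18 mg/L × 261,165 L = 4701 g cyanuric acid.
At 95% purity: 4701 / 0.95 = 4948 g product.

4.95 kg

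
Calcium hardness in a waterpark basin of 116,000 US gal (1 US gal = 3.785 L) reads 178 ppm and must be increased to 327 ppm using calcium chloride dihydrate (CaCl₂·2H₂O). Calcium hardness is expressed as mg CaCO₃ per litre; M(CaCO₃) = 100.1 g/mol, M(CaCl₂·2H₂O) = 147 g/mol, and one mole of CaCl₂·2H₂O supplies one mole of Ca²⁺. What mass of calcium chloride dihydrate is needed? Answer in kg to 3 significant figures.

Volume: 116,000 US gal × 3.785 L/gal = 439,060 L.
Hardness to add: (327 − 178) = 149 mg/L as CaCO₃ × 439,060 L = 65,420 g as CaCO₃.
Moles of Ca²⁺ (1 mol Ca²⁺ ≡ 1 mol CaCO₃): 65,420 / 100.1 g/mol = 653.5 mol.
Mass of CaCl₂·2H₂O: 653.5 × 147 = 96,070 g.

96.1 kg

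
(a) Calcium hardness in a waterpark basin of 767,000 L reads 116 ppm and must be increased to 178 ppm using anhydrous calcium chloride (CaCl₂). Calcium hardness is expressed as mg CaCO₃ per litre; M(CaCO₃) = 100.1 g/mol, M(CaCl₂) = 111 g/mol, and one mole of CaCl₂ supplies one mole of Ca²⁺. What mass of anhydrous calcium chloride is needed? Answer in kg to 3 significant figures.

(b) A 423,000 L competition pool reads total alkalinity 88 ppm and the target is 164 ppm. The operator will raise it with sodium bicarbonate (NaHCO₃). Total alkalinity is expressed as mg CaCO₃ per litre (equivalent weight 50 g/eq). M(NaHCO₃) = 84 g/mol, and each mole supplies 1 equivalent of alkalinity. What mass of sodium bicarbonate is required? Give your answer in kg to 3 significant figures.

(a) Hardness to add: (178 − 116) = 62 mg/L as CaCO₃ × 767,000 L = 47,550 g as CaCO₃.
(a) Moles of Ca²⁺ (1 mol Ca²⁺ ≡ 1 mol CaCO₃): 47,550 / 100.1 g/mol = 475.1 mol.
(a) Mass of CaCl₂: 475.1 × 111 = 52,730 g.

(b) Alkalinity to add: (164 − 88) = 76 mg/L as CaCO₃ × 423,000 L = 32,150 g as CaCO₃.
(b) Equivalents: 32,150 g ÷ 50 g/eq = 643 eq.
(b) NaHCO₃ supplies 1 eq per mole → 643 mol.
(b) Mass: 643 mol × 84 g/mol = 54,010 g.

(a) 52.7 kg; (b) 54.0 kg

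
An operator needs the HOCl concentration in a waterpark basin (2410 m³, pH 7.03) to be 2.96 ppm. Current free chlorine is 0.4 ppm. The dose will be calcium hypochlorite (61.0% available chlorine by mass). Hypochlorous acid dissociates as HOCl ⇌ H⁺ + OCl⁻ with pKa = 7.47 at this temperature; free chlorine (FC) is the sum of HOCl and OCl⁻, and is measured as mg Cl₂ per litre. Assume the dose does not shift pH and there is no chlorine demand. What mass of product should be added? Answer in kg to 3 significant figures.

Volume: 2410 m³ = 2,410,000 L.
[OCl⁻]/[HOCl] = 10^(pH − pKa) = 10^(7.03 − 7.47) = 0.3631; fraction as HOCl = 1/(1 + 0.3631) = 0.7336.
Free chlorine required for 2.96 ppm HOCl: 2.96 / 0.7336 = 4.035 ppm.
FC to add: 4.035 − 0.4 = 3.635 mg/L as Cl₂.
Cl₂ equivalent: 3.635 mg/L × 2,410,000 L = 8760 g.
Product at 61.0% available Cl: 8760 / 0.61 = 14,360 g.

14.4 kg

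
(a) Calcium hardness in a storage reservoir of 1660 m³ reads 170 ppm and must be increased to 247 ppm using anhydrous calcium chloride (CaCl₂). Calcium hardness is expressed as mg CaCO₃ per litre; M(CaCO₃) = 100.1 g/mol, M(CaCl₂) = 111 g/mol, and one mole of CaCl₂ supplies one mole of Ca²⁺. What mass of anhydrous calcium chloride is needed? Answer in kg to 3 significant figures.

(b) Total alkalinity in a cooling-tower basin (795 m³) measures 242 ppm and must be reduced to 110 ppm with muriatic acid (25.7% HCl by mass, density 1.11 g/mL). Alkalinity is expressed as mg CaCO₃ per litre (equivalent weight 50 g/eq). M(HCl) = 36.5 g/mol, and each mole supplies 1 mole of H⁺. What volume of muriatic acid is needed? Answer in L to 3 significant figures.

(a) 142 kg; (b) 269 L

(a) Volume: 1660 m³ = 1,660,000 L.
(a) Hardness to add: (247 − 170) = 77 mg/L as CaCO₃ × 1,660,000 L = 127,800 g as CaCO₃.
(a) Moles of Ca²⁺ (1 mol Ca²⁺ ≡ 1 mol CaCO₃): 127,800 / 100.1 g/mol = 1277 mol.
(a) Mass of CaCl₂: 1277 × 111 = 141,700 g.

(b) Volume: 795 m³ = 795,000 L.
(b) Alkalinity to neutralize: (242 − 110) = 132 mg/L as CaCO₃ × 795,000 L = 104,900 g as CaCO₃.
(b) Equivalents of H⁺ required: 104,900 ÷ 50 g/eq = 2099 eq = 2099 mol HCl.
(b) Mass of HCl: 2099 × 36.5 = 76,610 g.
(b) Mass of 25.7% solution: 76,610 / 0.257 = 298,100 g.
(b) Volume: 298,100 g ÷ 1.11 g/mL = 268,500 mL.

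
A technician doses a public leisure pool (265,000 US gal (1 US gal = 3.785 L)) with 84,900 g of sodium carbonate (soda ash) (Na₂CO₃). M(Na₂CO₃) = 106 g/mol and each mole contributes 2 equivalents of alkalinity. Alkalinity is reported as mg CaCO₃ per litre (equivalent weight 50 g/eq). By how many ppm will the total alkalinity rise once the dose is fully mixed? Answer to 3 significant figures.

Volume: 265,000 US gal × 3.785 L/gal = 1,003,025 L.
Moles of Na₂CO₃: 84,900 g ÷ 106 g/mol = 800.9 mol → 1602 eq of alkalinity.
As CaCO₃: 1602 eq × 50 g/eq = 80,090 g.
Rise: 80,090 g / 1,003,025 L × 1000 = 79.85 mg/L.

79.9 ppm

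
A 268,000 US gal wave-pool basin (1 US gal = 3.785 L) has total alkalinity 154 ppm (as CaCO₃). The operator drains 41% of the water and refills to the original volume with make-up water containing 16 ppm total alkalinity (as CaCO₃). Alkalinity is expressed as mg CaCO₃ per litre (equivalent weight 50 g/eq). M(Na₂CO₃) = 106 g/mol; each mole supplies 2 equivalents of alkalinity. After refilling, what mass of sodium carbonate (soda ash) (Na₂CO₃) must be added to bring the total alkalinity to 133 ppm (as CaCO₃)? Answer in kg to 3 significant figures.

Volume: 268,000 US gal × 3.785 L/gal = 1,014,380 L.
After draining 41% and refilling: 154 × 0.59 + 16 × 0.41 = 97.42 ppm.
Deficit to target: 133 − 97.42 = 35.58 mg/L.
As CaCO₃: 35.58 mg/L × 1,014,380 L = 36,090 g; ÷ 50 g/eq ÷ 2 = 360.9 mol Na₂CO₃.
Mass: 360.9 × 106 = 38,260 g.

38.3 kg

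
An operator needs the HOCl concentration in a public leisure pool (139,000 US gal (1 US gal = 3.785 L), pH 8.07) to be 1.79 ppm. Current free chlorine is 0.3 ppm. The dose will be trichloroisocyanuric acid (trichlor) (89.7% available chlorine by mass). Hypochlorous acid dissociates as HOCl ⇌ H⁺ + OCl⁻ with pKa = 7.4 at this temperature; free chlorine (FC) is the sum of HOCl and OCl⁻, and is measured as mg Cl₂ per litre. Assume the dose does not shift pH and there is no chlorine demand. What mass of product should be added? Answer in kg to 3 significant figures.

Volume: 139,000 US gal × 3.785 L/gal = 526,115 L.
[OCl⁻]/[HOCl] = 10^(pH − pKa) = 10^(8.07 − 7.4) = 4.677; fraction as HOCl = 1/(1 + 4.677) = 0.1761.
Free chlorine required for 1.79 ppm HOCl: 1.79 / 0.1761 = 10.16 ppm.
FC to add: 10.16 − 0.3 = 9.862 mg/L as Cl₂.
Cl₂ equivalent: 9.862 mg/L × 526,115 L = 5189 g.
Product at 89.7% available Cl: 5189 / 0.897 = 5785 g.

5.78 kg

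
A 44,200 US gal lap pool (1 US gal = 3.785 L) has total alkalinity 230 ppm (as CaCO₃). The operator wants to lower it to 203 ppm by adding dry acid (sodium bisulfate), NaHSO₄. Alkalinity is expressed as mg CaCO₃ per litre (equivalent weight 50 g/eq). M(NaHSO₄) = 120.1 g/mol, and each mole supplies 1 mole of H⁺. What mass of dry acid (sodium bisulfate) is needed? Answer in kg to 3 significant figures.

10.8 kg

Volume: 44,200 US gal × 3.785 L/gal = 167,297 L.
Alkalinity to neutralize: (230 − 203) = 27 mg/L as CaCO₃ × 167,297 L = 4517 g as CaCO₃.
Equivalents of H⁺ required: 4517 ÷ 50 g/eq = 90.34 eq = 90.34 mol NaHSO₄.
Mass of NaHSO₄: 90.34 × 120.1 = 10,850 g.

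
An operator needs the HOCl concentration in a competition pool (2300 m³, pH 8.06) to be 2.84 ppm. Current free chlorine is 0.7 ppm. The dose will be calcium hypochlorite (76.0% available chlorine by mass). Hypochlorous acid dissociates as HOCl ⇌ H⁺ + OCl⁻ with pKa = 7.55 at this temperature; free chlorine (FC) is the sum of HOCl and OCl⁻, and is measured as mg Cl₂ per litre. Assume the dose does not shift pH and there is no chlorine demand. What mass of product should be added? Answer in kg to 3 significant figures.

34.3 kg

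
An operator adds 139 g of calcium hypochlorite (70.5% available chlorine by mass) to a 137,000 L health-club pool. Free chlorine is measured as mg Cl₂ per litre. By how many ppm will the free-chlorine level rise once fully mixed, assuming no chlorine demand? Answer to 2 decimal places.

0.72 ppm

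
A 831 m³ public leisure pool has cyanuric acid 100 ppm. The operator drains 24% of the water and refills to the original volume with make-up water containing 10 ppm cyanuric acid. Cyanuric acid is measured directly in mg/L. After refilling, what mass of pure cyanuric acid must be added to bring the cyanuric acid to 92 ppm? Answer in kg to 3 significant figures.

Volume: 831 m³ = 831,000 L.
After draining 24% and refilling: 100 × 0.76 + 10 × 0.24 = 78.4 ppm.
Deficit to target: 92 − 78.4 = 13.6 mg/L.
Mass: 13.6 mg/L × 831,000 L = 11,300 g cyanuric acid.

11.3 kg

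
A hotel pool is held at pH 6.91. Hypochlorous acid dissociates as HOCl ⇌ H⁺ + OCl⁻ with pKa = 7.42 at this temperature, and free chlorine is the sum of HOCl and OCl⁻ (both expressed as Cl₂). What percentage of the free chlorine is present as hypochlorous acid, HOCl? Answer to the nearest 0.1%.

76.4%

[OCl⁻]/[HOCl] = 10^(pH − pKa) = 10^(6.91 − 7.42) = 10^-0.51 = 0.309.
Fraction as HOCl = 1 / (1 + 0.309) = 0.7639.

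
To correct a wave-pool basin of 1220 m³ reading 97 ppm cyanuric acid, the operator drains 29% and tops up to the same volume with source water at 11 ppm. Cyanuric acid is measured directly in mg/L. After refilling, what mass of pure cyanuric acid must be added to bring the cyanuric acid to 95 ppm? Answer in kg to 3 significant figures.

28.0 kg

Volume: 1220 m³ = 1,220,000 L.
After draining 29% and refilling: 97 × 0.71 + 11 × 0.29 = 72.06 ppm.
Deficit to target: 95 − 72.06 = 22.94 mg/L.
Mass: 22.94 mg/L × 1,220,000 L = 27,990 g cyanuric acid.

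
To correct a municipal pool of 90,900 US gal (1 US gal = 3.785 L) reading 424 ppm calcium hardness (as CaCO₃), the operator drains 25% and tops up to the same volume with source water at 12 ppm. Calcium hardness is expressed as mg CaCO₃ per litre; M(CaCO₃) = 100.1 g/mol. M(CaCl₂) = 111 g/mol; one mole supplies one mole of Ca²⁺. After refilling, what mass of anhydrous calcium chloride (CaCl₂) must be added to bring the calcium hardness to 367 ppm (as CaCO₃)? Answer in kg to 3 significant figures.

Volume: 90,900 US gal × 3.785 L/gal = 344,056 L.
After draining 25% and refilling: 424 × 0.75 + 12 × 0.25 = 321 ppm.
Deficit to target: 367 − 321 = 46 mg/L.
As CaCO₃: 46 mg/L × 344,056 L = 15,830 g; ÷ 100.1 = 158.1 mol Ca²⁺.
Mass: 158.1 × 111 = 17,550 g.

17.5 kg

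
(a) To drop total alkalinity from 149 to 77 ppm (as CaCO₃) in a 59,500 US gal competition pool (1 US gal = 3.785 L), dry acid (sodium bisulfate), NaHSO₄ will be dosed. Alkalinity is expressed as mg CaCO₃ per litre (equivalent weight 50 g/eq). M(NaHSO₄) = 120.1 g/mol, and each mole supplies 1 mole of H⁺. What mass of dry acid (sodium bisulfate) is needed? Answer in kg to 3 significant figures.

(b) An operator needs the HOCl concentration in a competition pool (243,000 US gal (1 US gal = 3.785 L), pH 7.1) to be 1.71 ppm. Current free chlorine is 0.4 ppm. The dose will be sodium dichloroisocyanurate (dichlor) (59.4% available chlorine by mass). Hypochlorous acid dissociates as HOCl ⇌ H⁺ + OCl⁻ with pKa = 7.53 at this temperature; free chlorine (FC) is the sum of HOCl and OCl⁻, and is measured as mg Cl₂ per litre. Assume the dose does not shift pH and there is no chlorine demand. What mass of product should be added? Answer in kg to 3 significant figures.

(a) Volume: 59,500 US gal × 3.785 L/gal = 225,208 L.
(a) Alkalinity to neutralize: (149 − 77) = 72 mg/L as CaCO₃ × 225,208 L = 16,210 g as CaCO₃.
(a) Equivalents of H⁺ required: 16,210 ÷ 50 g/eq = 324.3 eq = 324.3 mol NaHSO₄.
(a) Mass of NaHSO₄: 324.3 × 120.1 = 38,950 g.

(b) Volume: 243,000 US gal × 3.785 L/gal = 919,755 L.
(b) [OCl⁻]/[HOCl] = 10^(pH − pKa) = 10^(7.1 − 7.53) = 0.3715; fraction as HOCl = 1/(1 + 0.3715) = 0.7291.
(b) Free chlorine required for 1.71 ppm HOCl: 1.71 / 0.7291 = 2.345 ppm.
(b) FC to add: 2.345 − 0.4 = 1.945 mg/L as Cl₂.
(b) Cl₂ equivalent: 1.945 mg/L × 919,755 L = 1789 g.
(b) Product at 59.4% available Cl: 1789 / 0.594 = 3012 g.

(a) 38.9 kg; (b) 3.01 kg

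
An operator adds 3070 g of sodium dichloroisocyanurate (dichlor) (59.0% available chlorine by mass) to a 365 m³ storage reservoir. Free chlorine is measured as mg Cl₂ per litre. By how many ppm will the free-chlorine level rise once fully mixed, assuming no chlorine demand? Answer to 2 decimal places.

4.96 ppm

Volume: 365 m³ = 365,000 L.
Available chlorine delivered: 3070 g × 0.59 = 1811 g as Cl₂.
Concentration rise: 1811 g / 365,000 L = 4.962 mg/L = 4.96 ppm.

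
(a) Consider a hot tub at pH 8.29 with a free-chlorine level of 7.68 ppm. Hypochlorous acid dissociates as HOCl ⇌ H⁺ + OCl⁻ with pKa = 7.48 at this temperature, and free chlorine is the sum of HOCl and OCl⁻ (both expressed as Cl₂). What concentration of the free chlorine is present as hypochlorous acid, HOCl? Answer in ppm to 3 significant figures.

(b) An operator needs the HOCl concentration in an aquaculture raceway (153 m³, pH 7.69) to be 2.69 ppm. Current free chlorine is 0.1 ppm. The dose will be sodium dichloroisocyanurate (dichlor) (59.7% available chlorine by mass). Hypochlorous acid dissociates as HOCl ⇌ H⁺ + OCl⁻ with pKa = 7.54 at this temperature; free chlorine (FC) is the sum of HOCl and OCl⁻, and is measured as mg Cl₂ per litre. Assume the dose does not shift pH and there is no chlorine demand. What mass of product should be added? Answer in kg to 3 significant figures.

(a) 1.03 ppm; (b) 1.64 kg

(a) [OCl⁻]/[HOCl] = 10^(pH − pKa) = 10^(8.29 − 7.48) = 10^0.81 = 6.457.
(a) Fraction as HOCl = 1 / (1 + 6.457) = 0.1341.
(a) HOCl = 0.1341 × 7.68 ppm = 1.03 ppm.

(b) Volume: 153 m³ = 153,000 L.
(b) [OCl⁻]/[HOCl] = 10^(pH − pKa) = 10^(7.69 − 7.54) = 1.413; fraction as HOCl = 1/(1 + 1.413) = 0.4145.
(b) Free chlorine required for 2.69 ppm HOCl: 2.69 / 0.4145 = 6.49 ppm.
(b) FC to add: 6.49 − 0.1 = 6.39 mg/L as Cl₂.
(b) Cl₂ equivalent: 6.39 mg/L × 153,000 L = 977.6 g.
(b) Product at 59.7% available Cl: 977.6 / 0.597 = 1638 g.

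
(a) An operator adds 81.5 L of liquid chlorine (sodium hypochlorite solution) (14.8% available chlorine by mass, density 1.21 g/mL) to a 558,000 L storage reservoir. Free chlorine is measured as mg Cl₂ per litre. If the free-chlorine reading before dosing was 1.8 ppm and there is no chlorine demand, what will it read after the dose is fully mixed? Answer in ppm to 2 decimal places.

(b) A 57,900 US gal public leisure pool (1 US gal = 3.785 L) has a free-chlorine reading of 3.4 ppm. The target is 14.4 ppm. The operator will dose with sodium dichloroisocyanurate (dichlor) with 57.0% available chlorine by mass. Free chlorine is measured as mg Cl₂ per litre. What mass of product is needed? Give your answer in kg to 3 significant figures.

(a) 27.96 ppm; (b) 4.23 kg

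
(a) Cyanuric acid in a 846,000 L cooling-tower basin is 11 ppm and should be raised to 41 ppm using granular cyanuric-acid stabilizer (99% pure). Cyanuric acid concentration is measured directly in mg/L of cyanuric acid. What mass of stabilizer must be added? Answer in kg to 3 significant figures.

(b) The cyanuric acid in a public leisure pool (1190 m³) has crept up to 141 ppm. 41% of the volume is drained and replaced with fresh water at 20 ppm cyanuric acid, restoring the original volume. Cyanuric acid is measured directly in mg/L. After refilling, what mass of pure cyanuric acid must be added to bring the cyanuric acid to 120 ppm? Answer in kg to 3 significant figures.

(a) CYA to add: (41 − 11) = 30 mg/L × 846,000 L = 25,380 g cyanuric acid.
(a) At 99% purity: 25,380 / 0.99 = 25,640 g product.

(b) Volume: 1190 m³ = 1,190,000 L.
(b) After draining 41% and refilling: 141 × 0.59 + 20 × 0.41 = 91.39 ppm.
(b) Deficit to target: 120 − 91.39 = 28.61 mg/L.
(b) Mass: 28.61 mg/L × 1,190,000 L = 34,050 g cyanuric acid.

(a) 25.6 kg; (b) 34.0 kg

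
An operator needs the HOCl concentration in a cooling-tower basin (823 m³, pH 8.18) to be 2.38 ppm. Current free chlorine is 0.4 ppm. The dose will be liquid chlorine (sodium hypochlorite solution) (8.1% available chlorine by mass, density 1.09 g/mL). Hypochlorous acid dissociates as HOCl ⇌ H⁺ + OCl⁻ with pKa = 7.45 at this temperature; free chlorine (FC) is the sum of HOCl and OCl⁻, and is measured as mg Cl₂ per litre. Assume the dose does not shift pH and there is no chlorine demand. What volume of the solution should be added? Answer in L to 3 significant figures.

138 L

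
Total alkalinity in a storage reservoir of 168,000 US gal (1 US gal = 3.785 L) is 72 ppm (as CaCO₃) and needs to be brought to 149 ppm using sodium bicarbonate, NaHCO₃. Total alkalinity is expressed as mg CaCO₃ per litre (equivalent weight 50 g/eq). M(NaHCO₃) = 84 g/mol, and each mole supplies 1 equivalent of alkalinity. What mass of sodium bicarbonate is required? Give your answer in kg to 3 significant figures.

82.3 kg

Volume: 168,000 US gal × 3.785 L/gal = 635,880 L.
Alkalinity to add: (149 − 72) = 77 mg/L as CaCO₃ × 635,880 L = 48,960 g as CaCO₃.
Equivalents: 48,960 g ÷ 50 g/eq = 979.3 eq.
NaHCO₃ supplies 1 eq per mole → 979.3 mol.
Mass: 979.3 mol × 84 g/mol = 82,260 g.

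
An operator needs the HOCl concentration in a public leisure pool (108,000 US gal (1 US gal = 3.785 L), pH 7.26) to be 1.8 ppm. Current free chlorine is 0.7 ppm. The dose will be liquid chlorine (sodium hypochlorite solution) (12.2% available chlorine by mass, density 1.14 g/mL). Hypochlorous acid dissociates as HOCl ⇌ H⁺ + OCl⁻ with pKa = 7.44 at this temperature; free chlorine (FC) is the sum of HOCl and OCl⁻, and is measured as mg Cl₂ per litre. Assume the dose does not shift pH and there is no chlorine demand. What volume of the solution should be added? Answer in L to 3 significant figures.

6.73 L

Volume: 108,000 US gal × 3.785 L/gal = 408,780 L.
[OCl⁻]/[HOCl] = 10^(pH − pKa) = 10^(7.26 − 7.44) = 0.6607; fraction as HOCl = 1/(1 + 0.6607) = 0.6022.
Free chlorine required for 1.8 ppm HOCl: 1.8 / 0.6022 = 2.989 ppm.
FC to add: 2.989 − 0.7 = 2.289 mg/L as Cl₂.
Cl₂ equivalent: 2.289 mg/L × 408,780 L = 935.8 g.
Product at 12.2% available Cl: 935.8 / 0.122 = 7670 g.
Volume: 7670 g ÷ 1.14 g/mL = 6728 mL.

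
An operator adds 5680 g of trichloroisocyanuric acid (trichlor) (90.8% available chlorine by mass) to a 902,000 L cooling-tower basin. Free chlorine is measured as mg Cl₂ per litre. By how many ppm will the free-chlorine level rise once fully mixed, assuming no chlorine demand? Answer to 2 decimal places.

5.72 ppm

Available chlorine delivered: 5680 g × 0.908 = 5157 g as Cl₂.
Concentration rise: 5157 g / 902,000 L = 5.718 mg/L = 5.72 ppm.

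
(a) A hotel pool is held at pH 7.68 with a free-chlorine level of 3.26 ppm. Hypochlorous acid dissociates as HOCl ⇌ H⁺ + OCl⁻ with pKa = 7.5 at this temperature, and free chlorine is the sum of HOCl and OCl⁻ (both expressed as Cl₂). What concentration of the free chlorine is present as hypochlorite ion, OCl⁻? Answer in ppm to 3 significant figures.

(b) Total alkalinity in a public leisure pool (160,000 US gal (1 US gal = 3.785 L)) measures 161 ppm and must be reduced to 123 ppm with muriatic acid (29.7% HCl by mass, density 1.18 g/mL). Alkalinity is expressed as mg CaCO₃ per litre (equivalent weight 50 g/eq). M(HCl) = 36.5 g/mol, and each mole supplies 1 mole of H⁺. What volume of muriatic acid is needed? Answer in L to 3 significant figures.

(a) 1.96 ppm; (b) 47.9 L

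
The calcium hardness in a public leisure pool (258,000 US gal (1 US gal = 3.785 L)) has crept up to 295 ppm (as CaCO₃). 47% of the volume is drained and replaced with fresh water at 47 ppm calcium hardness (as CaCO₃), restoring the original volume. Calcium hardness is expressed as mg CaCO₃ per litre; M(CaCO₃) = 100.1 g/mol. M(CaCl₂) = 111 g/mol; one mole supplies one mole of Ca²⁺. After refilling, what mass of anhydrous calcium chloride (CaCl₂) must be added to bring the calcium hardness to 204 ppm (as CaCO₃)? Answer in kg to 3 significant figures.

Volume: 258,000 US gal × 3.785 L/gal = 976,530 L.
After draining 47% and refilling: 295 × 0.53 + 47 × 0.47 = 178.44 ppm.
Deficit to target: 204 − 178.44 = 25.56 mg/L.
As CaCO₃: 25.56 mg/L × 976,530 L = 24,960 g; ÷ 100.1 = 249.4 mol Ca²⁺.
Mass: 249.4 × 111 = 27,680 g.

27.7 kg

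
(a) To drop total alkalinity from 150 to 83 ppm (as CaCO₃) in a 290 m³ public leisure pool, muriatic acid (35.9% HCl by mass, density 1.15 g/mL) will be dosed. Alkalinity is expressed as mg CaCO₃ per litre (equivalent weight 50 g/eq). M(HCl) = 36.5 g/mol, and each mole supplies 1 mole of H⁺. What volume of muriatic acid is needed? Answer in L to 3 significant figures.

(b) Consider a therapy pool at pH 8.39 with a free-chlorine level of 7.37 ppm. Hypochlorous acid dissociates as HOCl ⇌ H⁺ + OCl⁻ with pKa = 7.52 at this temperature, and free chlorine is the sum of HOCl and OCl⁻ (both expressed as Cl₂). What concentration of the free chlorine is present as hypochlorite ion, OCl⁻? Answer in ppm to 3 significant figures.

(a) Volume: 290 m³ = 290,000 L.
(a) Alkalinity to neutralize: (150 − 83) = 67 mg/L as CaCO₃ × 290,000 L = 19,430 g as CaCO₃.
(a) Equivalents of H⁺ required: 19,430 ÷ 50 g/eq = 388.6 eq = 388.6 mol HCl.
(a) Mass of HCl: 388.6 × 36.5 = 14,180 g.
(a) Mass of 35.9% solution: 14,180 / 0.359 = 39,510 g.
(a) Volume: 39,510 g ÷ 1.15 g/mL = 34,360 mL.

(b) [OCl⁻]/[HOCl] = 10^(pH − pKa) = 10^(8.39 − 7.52) = 10^0.87 = 7.413.
(b) Fraction as HOCl = 1 / (1 + 7.413) = 0.1189.
(b) OCl⁻ = (1 − 0.1189) × 7.37 ppm = 6.494 ppm.

(a) 34.4 L; (b) 6.49 ppm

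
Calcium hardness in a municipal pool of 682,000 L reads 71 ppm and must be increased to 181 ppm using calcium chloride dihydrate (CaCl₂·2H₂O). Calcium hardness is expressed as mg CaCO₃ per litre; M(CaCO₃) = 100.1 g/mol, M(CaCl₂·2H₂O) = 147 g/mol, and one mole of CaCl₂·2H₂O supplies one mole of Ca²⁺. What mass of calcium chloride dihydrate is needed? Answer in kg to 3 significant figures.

Hardness to add: (181 − 71) = 110 mg/L as CaCO₃ × 682,000 L = 75,020 g as CaCO₃.
Moles of Ca²⁺ (1 mol Ca²⁺ ≡ 1 mol CaCO₃): 75,020 / 100.1 g/mol = 749.5 mol.
Mass of CaCl₂·2H₂O: 749.5 × 147 = 110,200 g.

110 kg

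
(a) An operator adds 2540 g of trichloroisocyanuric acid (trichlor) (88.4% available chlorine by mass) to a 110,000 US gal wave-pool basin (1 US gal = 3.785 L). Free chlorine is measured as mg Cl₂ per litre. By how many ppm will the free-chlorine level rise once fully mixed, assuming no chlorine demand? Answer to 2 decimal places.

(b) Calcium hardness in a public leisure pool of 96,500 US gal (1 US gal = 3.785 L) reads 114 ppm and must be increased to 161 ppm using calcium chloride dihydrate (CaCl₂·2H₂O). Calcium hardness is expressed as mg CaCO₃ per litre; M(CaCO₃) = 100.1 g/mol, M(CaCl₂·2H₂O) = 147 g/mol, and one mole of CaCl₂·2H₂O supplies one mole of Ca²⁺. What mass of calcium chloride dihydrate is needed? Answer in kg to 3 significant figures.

(a) 5.39 ppm; (b) 25.2 kg

(a) Volume: 110,000 US gal × 3.785 L/gal = 416,350 L.
(a) Available chlorine delivered: 2540 g × 0.884 = 2245 g as Cl₂.
(a) Concentration rise: 2245 g / 416,350 L = 5.393 mg/L = 5.39 ppm.

(b) Volume: 96,500 US gal × 3.785 L/gal = 365,252 L.
(b) Hardness to add: (161 − 114) = 47 mg/L as CaCO₃ × 365,252 L = 17,170 g as CaCO₃.
(b) Moles of Ca²⁺ (1 mol Ca²⁺ ≡ 1 mol CaCO₃): 17,170 / 100.1 g/mol = 171.5 mol.
(b) Mass of CaCl₂·2H₂O: 171.5 × 147 = 25,210 g.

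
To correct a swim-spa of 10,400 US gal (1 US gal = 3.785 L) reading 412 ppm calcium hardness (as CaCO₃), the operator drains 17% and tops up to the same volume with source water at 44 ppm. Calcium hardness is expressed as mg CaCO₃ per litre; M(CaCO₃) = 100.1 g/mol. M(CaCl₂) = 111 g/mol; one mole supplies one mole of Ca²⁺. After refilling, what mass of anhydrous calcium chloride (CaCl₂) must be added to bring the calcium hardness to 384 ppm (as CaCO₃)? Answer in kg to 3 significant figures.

1.51 kg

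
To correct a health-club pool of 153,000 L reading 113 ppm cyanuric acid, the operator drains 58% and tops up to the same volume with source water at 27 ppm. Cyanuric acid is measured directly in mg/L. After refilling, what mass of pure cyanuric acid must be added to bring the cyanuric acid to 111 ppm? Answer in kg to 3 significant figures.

After draining 58% and refilling: 113 × 0.42 + 27 × 0.58 = 63.12 ppm.
Deficit to target: 111 − 63.12 = 47.88 mg/L.
Mass: 47.88 mg/L × 153,000 L = 7326 g cyanuric acid.

7.33 kg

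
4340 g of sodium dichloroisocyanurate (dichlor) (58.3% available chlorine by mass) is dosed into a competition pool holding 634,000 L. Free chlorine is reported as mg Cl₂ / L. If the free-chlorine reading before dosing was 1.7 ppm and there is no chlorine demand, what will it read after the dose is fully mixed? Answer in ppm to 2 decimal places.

Available chlorine delivered: 4340 g × 0.583 = 2530 g as Cl₂.
Concentration rise: 2530 g / 634,000 L = 3.991 mg/L = 3.99 ppm.
Final FC: 1.7 + 3.99 = 5.69 ppm.

5.69 ppm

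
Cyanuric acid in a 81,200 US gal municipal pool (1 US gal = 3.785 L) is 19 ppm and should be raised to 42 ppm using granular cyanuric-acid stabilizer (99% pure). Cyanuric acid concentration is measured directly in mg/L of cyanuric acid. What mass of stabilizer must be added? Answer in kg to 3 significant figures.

Volume: 81,200 US gal × 3.785 L/gal = 307,342 L.
CYA to add: (42 − 19) = 23 mg/L × 307,342 L = 7069 g cyanuric acid.
At 99% purity: 7069 / 0.99 = 7140 g product.

7.14 kg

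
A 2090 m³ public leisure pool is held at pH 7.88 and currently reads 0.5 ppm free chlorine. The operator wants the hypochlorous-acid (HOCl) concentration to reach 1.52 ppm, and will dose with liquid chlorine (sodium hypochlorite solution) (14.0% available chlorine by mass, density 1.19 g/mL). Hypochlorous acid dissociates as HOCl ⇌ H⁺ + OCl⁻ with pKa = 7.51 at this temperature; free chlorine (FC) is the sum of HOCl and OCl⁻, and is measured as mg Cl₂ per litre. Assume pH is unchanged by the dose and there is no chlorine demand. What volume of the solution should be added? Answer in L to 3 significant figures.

57.5 L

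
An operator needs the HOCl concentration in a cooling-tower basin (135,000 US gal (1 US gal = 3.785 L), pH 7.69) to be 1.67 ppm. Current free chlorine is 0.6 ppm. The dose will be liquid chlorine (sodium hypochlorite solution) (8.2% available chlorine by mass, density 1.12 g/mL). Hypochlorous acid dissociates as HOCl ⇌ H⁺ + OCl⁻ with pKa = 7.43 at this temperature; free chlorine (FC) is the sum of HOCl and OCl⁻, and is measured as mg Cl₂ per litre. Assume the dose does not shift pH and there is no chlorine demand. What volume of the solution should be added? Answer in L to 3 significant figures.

22.9 L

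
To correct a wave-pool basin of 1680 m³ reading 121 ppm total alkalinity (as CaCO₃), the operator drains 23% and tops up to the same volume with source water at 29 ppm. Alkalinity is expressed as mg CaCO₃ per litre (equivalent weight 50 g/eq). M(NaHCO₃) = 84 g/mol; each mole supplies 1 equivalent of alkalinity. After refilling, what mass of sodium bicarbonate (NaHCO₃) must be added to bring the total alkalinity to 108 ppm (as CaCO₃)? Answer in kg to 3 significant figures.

Volume: 1680 m³ = 1,680,000 L.
After draining 23% and refilling: 121 × 0.77 + 29 × 0.23 = 99.84 ppm.
Deficit to target: 108 − 99.84 = 8.16 mg/L.
As CaCO₃: 8.16 mg/L × 1,680,000 L = 13,710 g; ÷ 50 g/eq ÷ 1 = 274.2 mol NaHCO₃.
Mass: 274.2 × 84 = 23,030 g.

23.0 kg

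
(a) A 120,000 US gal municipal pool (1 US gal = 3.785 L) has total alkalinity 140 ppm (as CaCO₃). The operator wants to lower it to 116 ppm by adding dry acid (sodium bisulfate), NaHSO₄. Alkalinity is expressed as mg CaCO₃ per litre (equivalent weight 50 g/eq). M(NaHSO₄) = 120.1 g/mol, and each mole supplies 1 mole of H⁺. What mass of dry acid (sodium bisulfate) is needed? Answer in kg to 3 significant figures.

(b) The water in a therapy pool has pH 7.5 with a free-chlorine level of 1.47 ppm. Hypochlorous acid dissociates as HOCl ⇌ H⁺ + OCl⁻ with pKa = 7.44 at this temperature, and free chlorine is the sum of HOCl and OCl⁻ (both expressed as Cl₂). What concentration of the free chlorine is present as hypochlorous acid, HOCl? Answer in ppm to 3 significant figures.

(a) 26.2 kg; (b) 0.684 ppm

(a) Volume: 120,000 US gal × 3.785 L/gal = 454,200 L.
(a) Alkalinity to neutralize: (140 − 116) = 24 mg/L as CaCO₃ × 454,200 L = 10,900 g as CaCO₃.
(a) Equivalents of H⁺ required: 10,900 ÷ 50 g/eq = 218 eq = 218 mol NaHSO₄.
(a) Mass of NaHSO₄: 218 × 120.1 = 26,180 g.

(b) [OCl⁻]/[HOCl] = 10^(pH − pKa) = 10^(7.5 − 7.44) = 10^0.06 = 1.148.
(b) Fraction as HOCl = 1 / (1 + 1.148) = 0.4655.
(b) HOCl = 0.4655 × 1.47 ppm = 0.6843 ppm.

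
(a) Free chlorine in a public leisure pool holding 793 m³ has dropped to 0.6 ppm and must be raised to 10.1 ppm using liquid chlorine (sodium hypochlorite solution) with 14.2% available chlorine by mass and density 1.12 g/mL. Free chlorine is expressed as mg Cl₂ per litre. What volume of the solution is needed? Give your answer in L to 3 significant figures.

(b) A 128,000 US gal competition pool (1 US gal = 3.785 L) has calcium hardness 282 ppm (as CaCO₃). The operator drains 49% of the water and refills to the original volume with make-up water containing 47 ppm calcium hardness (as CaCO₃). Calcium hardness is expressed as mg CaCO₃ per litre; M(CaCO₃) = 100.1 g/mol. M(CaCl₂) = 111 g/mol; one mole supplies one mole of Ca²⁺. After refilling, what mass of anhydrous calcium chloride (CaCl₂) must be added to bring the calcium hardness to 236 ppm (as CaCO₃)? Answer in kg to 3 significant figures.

(a) Volume: 793 m³ = 793,000 L.
(a) Chlorine deficit: 10.1 − 0.6 = 9.5 ppm = 9.5 mg/L as Cl₂.
(a) Cl₂ equivalent needed: 9.5 mg/L × 793,000 L = 7,534,000 mg = 7534 g.
(a) Product at 14.2% available chlorine: 7534 / 0.142 = 53,050 g.
(a) Volume at density 1.12 g/mL: 53,050 g ÷ 1.12 g/mL = 47,370 mL.

(b) Volume: 128,000 US gal × 3.785 L/gal = 484,480 L.
(b) After draining 49% and refilling: 282 × 0.51 + 47 × 0.49 = 166.85 ppm.
(b) Deficit to target: 236 − 166.85 = 69.15 mg/L.
(b) As CaCO₃: 69.15 mg/L × 484,480 L = 33,500 g; ÷ 100.1 = 334.7 mol Ca²⁺.
(b) Mass: 334.7 × 111 = 37,150 g.

(a) 47.4 L; (b) 37.1 kg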